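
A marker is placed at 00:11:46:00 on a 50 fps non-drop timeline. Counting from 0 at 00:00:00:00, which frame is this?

Total seconds to the label: (0 × 3600 + 11 × 60 + 46) = 706.
Frame index = 706 × 50 + 0 = 35300.

35300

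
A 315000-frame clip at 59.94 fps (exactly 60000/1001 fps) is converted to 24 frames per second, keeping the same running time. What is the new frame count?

126126 frames

Target frames = source frames × (target rate / source rate) = 315000 × (24)/(60000/1001) = 315000 × 1001/2500 = 126126.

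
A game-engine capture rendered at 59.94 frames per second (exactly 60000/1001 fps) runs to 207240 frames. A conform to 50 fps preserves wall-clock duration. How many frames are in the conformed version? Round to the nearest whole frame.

Frames at target rate = 207240 × (50) / (60000/1001) = 1728727/10 ≈ 172872.700.
Nearest whole frame: 172873.

172873 frames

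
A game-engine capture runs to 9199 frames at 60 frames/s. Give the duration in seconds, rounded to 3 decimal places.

153.317 seconds

Running time = 9199 × 1/60 = 9199/60 s ≈ 153.317 s.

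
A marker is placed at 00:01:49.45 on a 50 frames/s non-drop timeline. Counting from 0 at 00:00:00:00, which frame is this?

Total seconds to the label: (0 × 3600 + 1 × 60 + 49) = 109.
Frame index = 109 × 50 + 45 = 5495.

frame 5495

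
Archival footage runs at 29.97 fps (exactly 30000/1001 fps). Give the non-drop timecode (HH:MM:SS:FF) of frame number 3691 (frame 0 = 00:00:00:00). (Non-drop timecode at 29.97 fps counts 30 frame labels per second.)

00:02:03:01

3691 ÷ 30 = 123 full seconds, remainder 1 frame.
123 s = 0 h 2 min 3 s.
Timecode: 00:02:03:01.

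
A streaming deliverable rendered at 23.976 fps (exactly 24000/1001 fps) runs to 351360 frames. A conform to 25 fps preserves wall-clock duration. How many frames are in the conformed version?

Target frames = source frames × (target rate / source rate) = 351360 × (25)/(24000/1001) = 351360 × 1001/960 = 366366.

366366 frames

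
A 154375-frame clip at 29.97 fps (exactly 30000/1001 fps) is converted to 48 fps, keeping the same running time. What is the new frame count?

247247 frames

Target frames = source frames × (target rate / source rate) = 154375 × (48)/(30000/1001) = 154375 × 1001/625 = 247247.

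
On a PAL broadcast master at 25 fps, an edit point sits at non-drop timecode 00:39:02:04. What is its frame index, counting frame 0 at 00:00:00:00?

Total seconds to the label: (0 × 3600 + 39 × 60 + 2) = 2342.
Frame index = 2342 × 25 + 4 = 58554.

58554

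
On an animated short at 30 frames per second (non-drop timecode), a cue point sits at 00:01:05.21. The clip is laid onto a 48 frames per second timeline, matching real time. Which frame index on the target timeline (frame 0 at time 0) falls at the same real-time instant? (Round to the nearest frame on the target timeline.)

Source frame index: (0×3600 + 1×60 + 5) × 30 + 21 = 1971.
Real time: 1971 / (30) = 657/10 s.
Target frame: (657/10) × (48) = 15768/5 ≈ 3153.600 → 3154.

frame 3154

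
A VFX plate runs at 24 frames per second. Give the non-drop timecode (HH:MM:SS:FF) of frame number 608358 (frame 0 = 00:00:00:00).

07:02:28:06

608358 ÷ 24 = 25348 full seconds, remainder 6 frames.
25348 s = 7 h 2 min 28 s.
Timecode: 07:02:28:06.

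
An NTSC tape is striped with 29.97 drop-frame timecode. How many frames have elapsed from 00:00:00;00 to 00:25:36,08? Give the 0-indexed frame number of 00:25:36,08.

As if non-drop at 30 labels/s: (0 × 3600 + 25 × 60 + 36) × 30 + 8 = 46088.
Minute boundaries passed: 25; those not divisible by 10: 25 − 2 = 23; dropped labels = 2 × 23 = 46.
Actual frame index = 46088 − 46 = 46042.

46042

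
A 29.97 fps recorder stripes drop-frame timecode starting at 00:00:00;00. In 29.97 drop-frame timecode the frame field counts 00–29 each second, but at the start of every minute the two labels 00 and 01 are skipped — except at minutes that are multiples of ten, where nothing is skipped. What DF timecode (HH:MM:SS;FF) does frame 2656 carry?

00:01:28;18

Ten DF minutes hold 17982 frames, so frame 2656 lies in block 0 (frames 0–17981) with 2656 frames into that block.
The block's first minute is 1800 frames and the rest 1798 each; 2656 frames reaches minute 1, so 0 × 18 + 1 × 2 = 2 labels have been skipped so far.
Adding those back, label number 2656 + 2 = 2658 at 30 labels/s is 88 s + 18 f = 0 h 1 min 28 s frame 18, i.e. 00:01:28;18.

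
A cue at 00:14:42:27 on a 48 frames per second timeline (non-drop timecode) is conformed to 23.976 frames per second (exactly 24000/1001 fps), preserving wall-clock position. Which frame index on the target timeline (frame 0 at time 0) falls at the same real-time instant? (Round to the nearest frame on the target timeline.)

frame 21160

Source frame index: (0×3600 + 14×60 + 42) × 48 + 27 = 42363.
Real time: 42363 / (48) = 14121/16 s.
Target frame: (14121/16) × (24000/1001) = 21181500/1001 ≈ 21160.340 → 21160.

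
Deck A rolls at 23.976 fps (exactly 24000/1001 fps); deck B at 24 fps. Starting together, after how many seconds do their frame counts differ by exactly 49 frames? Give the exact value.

The gap grows by |24 − 24000/1001| = 24/1001 frames per second.
Time for a 49-frame gap: 49 ÷ (24/1001) = 49049/24 s.

49049/24 seconds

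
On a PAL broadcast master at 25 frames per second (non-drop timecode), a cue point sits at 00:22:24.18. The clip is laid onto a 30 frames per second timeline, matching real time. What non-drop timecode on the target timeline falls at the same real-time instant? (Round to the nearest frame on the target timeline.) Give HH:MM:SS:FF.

Source frame index: (0×3600 + 22×60 + 24) × 25 + 18 = 33618.
Real time: 33618 / (25) = 33618/25 s.
Target frame: (33618/25) × (30) = 201708/5 ≈ 40341.600 → 40342.
At 30 labels/s: frame 40342 → 00:22:24:22.

00:22:24:22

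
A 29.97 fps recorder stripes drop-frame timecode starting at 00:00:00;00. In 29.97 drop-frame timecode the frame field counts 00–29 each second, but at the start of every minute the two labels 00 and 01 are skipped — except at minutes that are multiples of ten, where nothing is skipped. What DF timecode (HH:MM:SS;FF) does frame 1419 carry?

Each 10-minute DF block holds 10 × 60 × 30 − 9 × 2 = 17982 frames. 1419 ÷ 17982 → 0 full blocks, remainder 1419.
Within the partial block the first minute is 1800 frames and each further minute 1798, so 0 further minute boundaries passed. Total skipped labels = 18 × 0 + 2 × 0 = 0.
Non-drop label index = 1419 + 0 = 1419; at 30 labels/s that is 00:00:47:09, i.e. DF 00:00:47;09.

00:00:47;09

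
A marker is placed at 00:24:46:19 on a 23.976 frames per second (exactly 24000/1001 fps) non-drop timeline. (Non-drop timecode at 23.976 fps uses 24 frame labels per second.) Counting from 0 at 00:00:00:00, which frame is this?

35683

Total seconds to the label: (0 × 3600 + 24 × 60 + 46) = 1486.
Frame index = 1486 × 24 + 19 = 35683.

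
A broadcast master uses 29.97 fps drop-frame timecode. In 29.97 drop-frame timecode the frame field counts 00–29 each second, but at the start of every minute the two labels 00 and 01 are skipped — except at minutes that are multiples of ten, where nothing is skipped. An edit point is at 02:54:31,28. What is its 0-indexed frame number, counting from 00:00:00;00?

313844

Complete 10-minute blocks: 17, each 17982 frames → 305694.
Remaining 4 whole minutes in the current block: 1800 + 3 × 1798 = 7194 frames.
Within the current minute: 31 × 30 + 28 − 2 = 956 (labels ;00/;01 skipped at this minute). Total = 305694 + 7194 + 956 = 313844.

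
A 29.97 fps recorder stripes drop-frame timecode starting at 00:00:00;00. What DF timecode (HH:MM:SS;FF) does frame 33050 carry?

Each 10-minute DF block holds 10 × 60 × 30 − 9 × 2 = 17982 frames. 33050 ÷ 17982 → 1 full block, remainder 15068.
Within the partial block the first minute is 1800 frames and each further minute 1798, so 8 further minute boundaries passed. Total skipped labels = 18 × 1 + 2 × 8 = 34.
Non-drop label index = 33050 + 34 = 33084; at 30 labels/s that is 00:18:22:24, i.e. DF 00:18:22;24.

00:18:22;24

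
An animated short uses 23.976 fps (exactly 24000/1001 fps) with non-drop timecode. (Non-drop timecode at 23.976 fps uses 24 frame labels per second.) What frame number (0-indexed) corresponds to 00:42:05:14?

frame 60614

Total seconds to the label: (0 × 3600 + 42 × 60 + 5) = 2525.
Frame index = 2525 × 24 + 14 = 60614.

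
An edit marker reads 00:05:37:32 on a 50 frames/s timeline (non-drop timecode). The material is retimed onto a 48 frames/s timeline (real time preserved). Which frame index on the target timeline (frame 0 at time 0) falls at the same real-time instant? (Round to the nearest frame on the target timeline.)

Source frame index: (0×3600 + 5×60 + 37) × 50 + 32 = 16882.
Real time: 16882 / (50) = 8441/25 s.
Target frame: (8441/25) × (48) = 405168/25 ≈ 16206.720 → 16207.

frame 16207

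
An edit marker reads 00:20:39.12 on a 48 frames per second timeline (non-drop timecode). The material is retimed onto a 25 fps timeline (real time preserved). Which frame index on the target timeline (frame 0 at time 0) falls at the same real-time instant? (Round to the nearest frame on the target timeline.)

frame 30981

Source frame index: (0×3600 + 20×60 + 39) × 48 + 12 = 59484.
Real time: 59484 / (48) = 4957/4 s.
Target frame: (4957/4) × (25) = 123925/4 ≈ 30981.250 → 30981.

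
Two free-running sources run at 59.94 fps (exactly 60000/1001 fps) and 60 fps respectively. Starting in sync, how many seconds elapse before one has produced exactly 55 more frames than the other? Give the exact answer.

11011/12 seconds

The gap grows by |60 − 60000/1001| = 60/1001 frames per second.
Time for a 55-frame gap: 55 ÷ (60/1001) = 11011/12 s.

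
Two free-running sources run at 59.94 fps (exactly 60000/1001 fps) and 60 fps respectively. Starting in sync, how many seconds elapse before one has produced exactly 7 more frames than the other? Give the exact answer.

The gap grows by |60 − 60000/1001| = 60/1001 frames per second.
Time for a 7-frame gap: 7 ÷ (60/1001) = 7007/60 s.

7007/60 seconds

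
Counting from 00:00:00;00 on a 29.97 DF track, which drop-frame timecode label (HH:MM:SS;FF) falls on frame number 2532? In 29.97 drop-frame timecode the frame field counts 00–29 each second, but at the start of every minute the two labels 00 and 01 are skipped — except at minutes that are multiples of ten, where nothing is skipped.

Each 10-minute DF block holds 10 × 60 × 30 − 9 × 2 = 17982 frames. 2532 ÷ 17982 → 0 full blocks, remainder 2532.
Within the partial block the first minute is 1800 frames and each further minute 1798, so 1 further minute boundary passed. Total skipped labels = 18 × 0 + 2 × 1 = 2.
Non-drop label index = 2532 + 2 = 2534; at 30 labels/s that is 00:01:24:14, i.e. DF 00:01:24;14.

00:01:24;14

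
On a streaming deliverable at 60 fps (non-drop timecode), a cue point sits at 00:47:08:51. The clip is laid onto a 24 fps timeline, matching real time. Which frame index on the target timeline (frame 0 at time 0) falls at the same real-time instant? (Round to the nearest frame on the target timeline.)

Source frame index: (0×3600 + 47×60 + 8) × 60 + 51 = 169731.
Real time: 169731 / (60) = 56577/20 s.
Target frame: (56577/20) × (24) = 339462/5 ≈ 67892.400 → 67892.

frame 67892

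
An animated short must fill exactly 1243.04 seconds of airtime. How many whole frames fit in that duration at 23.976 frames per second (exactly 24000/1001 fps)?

29803 frames

Frames = 1243.04 × 24000/1001 = 29832960/1001 ≈ 29803.1568.
Complete frames: 29803.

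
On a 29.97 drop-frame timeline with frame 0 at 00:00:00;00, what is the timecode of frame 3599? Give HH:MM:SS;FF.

Ten DF minutes hold 17982 frames, so frame 3599 lies in block 0 (frames 0–17981) with 3599 frames into that block.
The block's first minute is 1800 frames and the rest 1798 each; 3599 frames reaches minute 2, so 0 × 18 + 2 × 2 = 4 labels have been skipped so far.
Adding those back, label number 3599 + 4 = 3603 at 30 labels/s is 120 s + 3 f = 0 h 2 min 0 s frame 3, i.e. 00:02:00;03.

00:02:00;03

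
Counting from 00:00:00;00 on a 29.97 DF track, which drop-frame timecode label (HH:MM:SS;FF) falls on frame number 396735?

03:40:37;21

Ten DF minutes hold 17982 frames, so frame 396735 lies in block 22 (frames 395604–413585) with 1131 frames into that block.
The block's first minute is 1800 frames and the rest 1798 each; 1131 frames reaches minute 0, so 22 × 18 + 0 × 2 = 396 labels have been skipped so far.
Adding those back, label number 396735 + 396 = 397131 at 30 labels/s is 13237 s + 21 f = 3 h 40 min 37 s frame 21, i.e. 03:40:37;21.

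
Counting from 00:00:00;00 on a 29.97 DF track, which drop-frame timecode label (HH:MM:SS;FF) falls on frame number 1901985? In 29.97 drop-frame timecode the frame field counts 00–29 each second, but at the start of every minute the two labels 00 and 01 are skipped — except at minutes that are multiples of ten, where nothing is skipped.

17:37:42;29

Each 10-minute DF block holds 10 × 60 × 30 − 9 × 2 = 17982 frames. 1901985 ÷ 17982 → 105 full blocks, remainder 13875.
Within the partial block the first minute is 1800 frames and each further minute 1798, so 7 further minute boundaries passed. Total skipped labels = 18 × 105 + 2 × 7 = 1904.
Non-drop label index = 1901985 + 1904 = 1903889; at 30 labels/s that is 17:37:42:29, i.e. DF 17:37:42;29.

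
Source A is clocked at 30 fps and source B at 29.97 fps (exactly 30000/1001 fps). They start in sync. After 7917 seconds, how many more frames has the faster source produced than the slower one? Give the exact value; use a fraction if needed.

A emits 30 × 7917 = 237510 frames; B emits 30000/1001 × 7917 = 2610000/11.
Difference = 2610/11 frames (≈ 237.2727); B is behind A.

2610/11 frames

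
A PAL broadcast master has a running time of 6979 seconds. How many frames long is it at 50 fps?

Frames = 6979 × 50 = 348950.

348950 frames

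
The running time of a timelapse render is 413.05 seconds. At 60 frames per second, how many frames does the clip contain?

24783 frames

Frames = 413.05 × 60 = 24783.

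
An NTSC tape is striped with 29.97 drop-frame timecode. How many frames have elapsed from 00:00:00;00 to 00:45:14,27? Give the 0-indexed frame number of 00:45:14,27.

81365

As if non-drop at 30 labels/s: (0 × 3600 + 45 × 60 + 14) × 30 + 27 = 81447.
Minute boundaries passed: 45; those not divisible by 10: 45 − 4 = 41; dropped labels = 2 × 41 = 82.
Actual frame index = 81447 − 82 = 81365.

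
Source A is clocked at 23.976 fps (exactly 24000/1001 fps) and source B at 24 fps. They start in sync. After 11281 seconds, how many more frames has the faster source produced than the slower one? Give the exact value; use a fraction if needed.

A emits 24000/1001 × 11281 = 270744000/1001 frames; B emits 24 × 11281 = 270744.
Difference = 270744/1001 frames (≈ 270.4735); B is ahead of A.

270744/1001 frames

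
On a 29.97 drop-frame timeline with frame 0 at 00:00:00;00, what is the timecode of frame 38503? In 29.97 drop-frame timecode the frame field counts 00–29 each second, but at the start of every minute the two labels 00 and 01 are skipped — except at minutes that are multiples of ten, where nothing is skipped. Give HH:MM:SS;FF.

00:21:24;21

Ten DF minutes hold 17982 frames, so frame 38503 lies in block 2 (frames 35964–53945) with 2539 frames into that block.
The block's first minute is 1800 frames and the rest 1798 each; 2539 frames reaches minute 1, so 2 × 18 + 1 × 2 = 38 labels have been skipped so far.
Adding those back, label number 38503 + 38 = 38541 at 30 labels/s is 1284 s + 21 f = 0 h 21 min 24 s frame 21, i.e. 00:21:24;21.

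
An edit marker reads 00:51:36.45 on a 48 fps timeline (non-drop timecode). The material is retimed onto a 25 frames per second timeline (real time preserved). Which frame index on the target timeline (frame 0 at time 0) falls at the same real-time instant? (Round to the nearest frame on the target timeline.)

frame 77423

Source frame index: (0×3600 + 51×60 + 36) × 48 + 45 = 148653.
Real time: 148653 / (48) = 49551/16 s.
Target frame: (49551/16) × (25) = 1238775/16 ≈ 77423.438 → 77423.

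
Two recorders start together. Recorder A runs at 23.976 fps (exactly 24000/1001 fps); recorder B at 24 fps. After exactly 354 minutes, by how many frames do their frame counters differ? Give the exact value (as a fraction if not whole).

354 min = 21240 s.
A emits 24000/1001 × 21240 = 509760000/1001 frames; B emits 24 × 21240 = 509760.
Difference = 509760/1001 frames (≈ 509.2507); B is ahead of A.

509760/1001 frames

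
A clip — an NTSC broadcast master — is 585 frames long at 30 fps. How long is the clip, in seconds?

Running time = 585 / (30) = 19.5 s.

19.5 seconds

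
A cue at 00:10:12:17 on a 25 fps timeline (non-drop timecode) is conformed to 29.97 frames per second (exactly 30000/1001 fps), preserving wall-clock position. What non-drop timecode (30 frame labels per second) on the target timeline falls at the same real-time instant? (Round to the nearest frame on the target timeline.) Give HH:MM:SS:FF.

Source frame index: (0×3600 + 10×60 + 12) × 25 + 17 = 15317.
Real time: 15317 / (25) = 15317/25 s.
Target frame: (15317/25) × (30000/1001) = 18380400/1001 ≈ 18362.038 → 18362.
At 30 labels/s: frame 18362 → 00:10:12:02.

00:10:12:02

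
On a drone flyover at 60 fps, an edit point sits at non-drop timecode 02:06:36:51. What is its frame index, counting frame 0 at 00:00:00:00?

Total seconds to the label: (2 × 3600 + 6 × 60 + 36) = 7596.
Frame index = 7596 × 60 + 51 = 455811.

frame 455811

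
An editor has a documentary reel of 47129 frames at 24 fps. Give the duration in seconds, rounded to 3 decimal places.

Running time = 47129 × 1/24 = 47129/24 s ≈ 1963.708 s.

1963.708 seconds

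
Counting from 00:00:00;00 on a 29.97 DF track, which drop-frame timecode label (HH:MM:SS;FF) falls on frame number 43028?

00:23:55;20

Ten DF minutes hold 17982 frames, so frame 43028 lies in block 2 (frames 35964–53945) with 7064 frames into that block.
The block's first minute is 1800 frames and the rest 1798 each; 7064 frames reaches minute 3, so 2 × 18 + 3 × 2 = 42 labels have been skipped so far.
Adding those back, label number 43028 + 42 = 43070 at 30 labels/s is 1435 s + 20 f = 0 h 23 min 55 s frame 20, i.e. 00:23:55;20.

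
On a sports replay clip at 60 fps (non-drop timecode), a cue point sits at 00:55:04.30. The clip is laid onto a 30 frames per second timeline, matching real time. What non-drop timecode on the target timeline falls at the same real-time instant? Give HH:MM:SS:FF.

00:55:04:15

Source frame index: (0×3600 + 55×60 + 4) × 60 + 30 = 198270.
Real time: 198270 / (60) = 6609/2 s.
Target frame: (6609/2) × (30) = 99135.
At 30 labels/s: frame 99135 → 00:55:04:15.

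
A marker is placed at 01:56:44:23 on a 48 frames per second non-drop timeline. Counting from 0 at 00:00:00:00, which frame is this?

frame 336215

Total seconds to the label: (1 × 3600 + 56 × 60 + 44) = 7004.
Frame index = 7004 × 48 + 23 = 336215.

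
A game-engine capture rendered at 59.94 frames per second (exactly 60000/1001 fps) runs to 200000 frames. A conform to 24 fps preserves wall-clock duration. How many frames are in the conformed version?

Target frames = source frames × (target rate / source rate) = 200000 × (24)/(60000/1001) = 200000 × 1001/2500 = 80080.

80080 frames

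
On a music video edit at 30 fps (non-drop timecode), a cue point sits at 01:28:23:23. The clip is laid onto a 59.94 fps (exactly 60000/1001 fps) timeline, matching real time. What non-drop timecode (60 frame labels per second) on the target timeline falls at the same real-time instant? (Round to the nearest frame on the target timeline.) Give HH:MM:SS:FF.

01:28:18:28

Source frame index: (1×3600 + 28×60 + 23) × 30 + 23 = 159113.
Real time: 159113 / (30) = 159113/30 s.
Target frame: (159113/30) × (60000/1001) = 318226000/1001 ≈ 317908.092 → 317908.
At 60 labels/s: frame 317908 → 01:28:18:28.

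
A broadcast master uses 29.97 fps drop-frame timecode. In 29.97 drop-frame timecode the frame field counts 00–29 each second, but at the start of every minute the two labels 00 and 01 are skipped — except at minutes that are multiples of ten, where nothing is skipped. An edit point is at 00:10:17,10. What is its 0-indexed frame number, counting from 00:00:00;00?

18502

Complete 10-minute blocks: 1, each 17982 frames → 17982.
Remaining 0 whole minutes in the current block: 0 frames.
Within the current minute: 17 × 30 + 10 = 520. Total = 17982 + 0 + 520 = 18502.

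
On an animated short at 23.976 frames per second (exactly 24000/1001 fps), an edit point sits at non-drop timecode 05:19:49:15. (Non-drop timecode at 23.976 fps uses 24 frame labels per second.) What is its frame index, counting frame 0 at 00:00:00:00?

460551

Total seconds to the label: (5 × 3600 + 19 × 60 + 49) = 19189.
Frame index = 19189 × 24 + 15 = 460551.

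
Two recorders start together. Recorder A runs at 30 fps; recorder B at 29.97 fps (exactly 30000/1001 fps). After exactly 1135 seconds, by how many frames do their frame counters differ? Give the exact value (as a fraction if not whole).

34050/1001 frames

A emits 30 × 1135 = 34050 frames; B emits 30000/1001 × 1135 = 34050000/1001.
Difference = 34050/1001 frames (≈ 34.0160); B is behind A.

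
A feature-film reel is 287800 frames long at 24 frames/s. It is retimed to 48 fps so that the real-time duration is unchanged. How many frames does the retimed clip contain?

Target frames = source frames × (target rate / source rate) = 287800 × (48)/(24) = 287800 × 2 = 575600.

575600 frames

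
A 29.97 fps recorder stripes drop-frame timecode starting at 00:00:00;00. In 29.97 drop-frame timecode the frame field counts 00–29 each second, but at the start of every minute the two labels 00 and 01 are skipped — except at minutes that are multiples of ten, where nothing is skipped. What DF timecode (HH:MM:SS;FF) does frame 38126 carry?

Each 10-minute DF block holds 10 × 60 × 30 − 9 × 2 = 17982 frames. 38126 ÷ 17982 → 2 full blocks, remainder 2162.
Within the partial block the first minute is 1800 frames and each further minute 1798, so 1 further minute boundary passed. Total skipped labels = 18 × 2 + 2 × 1 = 38.
Non-drop label index = 38126 + 38 = 38164; at 30 labels/s that is 00:21:12:04, i.e. DF 00:21:12;04.

00:21:12;04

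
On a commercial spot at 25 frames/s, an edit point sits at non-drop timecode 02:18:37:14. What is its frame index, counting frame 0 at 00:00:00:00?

frame 207939

Total seconds to the label: (2 × 3600 + 18 × 60 + 37) = 8317.
Frame index = 8317 × 25 + 14 = 207939.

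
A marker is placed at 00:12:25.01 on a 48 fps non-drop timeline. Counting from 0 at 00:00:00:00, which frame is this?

Total seconds to the label: (0 × 3600 + 12 × 60 + 25) = 745.
Frame index = 745 × 48 + 1 = 35761.

35761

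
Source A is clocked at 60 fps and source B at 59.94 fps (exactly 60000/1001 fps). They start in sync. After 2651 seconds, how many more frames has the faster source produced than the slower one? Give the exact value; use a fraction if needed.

A emits 60 × 2651 = 159060 frames; B emits 60000/1001 × 2651 = 14460000/91.
Difference = 14460/91 frames (≈ 158.9011); B is behind A.

14460/91 frames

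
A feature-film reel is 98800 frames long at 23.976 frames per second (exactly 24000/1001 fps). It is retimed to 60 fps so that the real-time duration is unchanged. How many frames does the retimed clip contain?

Target frames = source frames × (target rate / source rate) = 98800 × (60)/(24000/1001) = 98800 × 1001/400 = 247247.

247247 frames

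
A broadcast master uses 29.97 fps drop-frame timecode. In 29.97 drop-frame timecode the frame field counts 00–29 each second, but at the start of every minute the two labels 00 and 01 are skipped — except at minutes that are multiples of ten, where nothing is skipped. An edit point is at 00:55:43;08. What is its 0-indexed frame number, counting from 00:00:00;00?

100198

Complete 10-minute blocks: 5, each 17982 frames → 89910.
Remaining 5 whole minutes in the current block: 1800 + 4 × 1798 = 8992 frames.
Within the current minute: 43 × 30 + 8 − 2 = 1296 (labels ;00/;01 skipped at this minute). Total = 89910 + 8992 + 1296 = 100198.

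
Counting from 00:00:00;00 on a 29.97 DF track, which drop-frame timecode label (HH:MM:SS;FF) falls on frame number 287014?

Each 10-minute DF block holds 10 × 60 × 30 − 9 × 2 = 17982 frames. 287014 ÷ 17982 → 15 full blocks, remainder 17284.
Within the partial block the first minute is 1800 frames and each further minute 1798, so 9 further minute boundaries passed. Total skipped labels = 18 × 15 + 2 × 9 = 288.
Non-drop label index = 287014 + 288 = 287302; at 30 labels/s that is 02:39:36:22, i.e. DF 02:39:36;22.

02:39:36;22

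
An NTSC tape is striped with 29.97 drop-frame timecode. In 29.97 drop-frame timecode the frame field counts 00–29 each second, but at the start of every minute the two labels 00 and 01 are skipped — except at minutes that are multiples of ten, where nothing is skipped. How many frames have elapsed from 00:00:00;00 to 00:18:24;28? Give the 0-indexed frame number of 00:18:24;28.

Complete 10-minute blocks: 1, each 17982 frames → 17982.
Remaining 8 whole minutes in the current block: 1800 + 7 × 1798 = 14386 frames.
Within the current minute: 24 × 30 + 28 − 2 = 746 (labels ;00/;01 skipped at this minute). Total = 17982 + 14386 + 746 = 33114.

33114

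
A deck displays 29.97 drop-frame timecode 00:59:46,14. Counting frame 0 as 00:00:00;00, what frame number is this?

Complete 10-minute blocks: 5, each 17982 frames → 89910.
Remaining 9 whole minutes in the current block: 1800 + 8 × 1798 = 16184 frames.
Within the current minute: 46 × 30 + 14 − 2 = 1392 (labels ;00/;01 skipped at this minute). Total = 89910 + 16184 + 1392 = 107486.

107486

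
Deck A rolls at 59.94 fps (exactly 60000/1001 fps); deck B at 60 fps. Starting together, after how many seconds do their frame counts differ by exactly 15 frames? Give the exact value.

The gap grows by |60 − 60000/1001| = 60/1001 frames per second.
Time for a 15-frame gap: 15 ÷ (60/1001) = 250.25 s.

250.25 seconds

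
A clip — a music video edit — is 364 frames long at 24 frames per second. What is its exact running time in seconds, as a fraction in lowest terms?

Running time = 364 ÷ (24) = 364 × 1/24 = 91/6 s.

91/6 seconds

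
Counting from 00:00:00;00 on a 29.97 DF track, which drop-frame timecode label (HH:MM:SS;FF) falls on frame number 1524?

Ten DF minutes hold 17982 frames, so frame 1524 lies in block 0 (frames 0–17981) with 1524 frames into that block.
The block's first minute is 1800 frames and the rest 1798 each; 1524 frames reaches minute 0, so 0 × 18 + 0 × 2 = 0 labels have been skipped so far.
Adding those back, label number 1524 + 0 = 1524 at 30 labels/s is 50 s + 24 f = 0 h 0 min 50 s frame 24, i.e. 00:00:50;24.

00:00:50;24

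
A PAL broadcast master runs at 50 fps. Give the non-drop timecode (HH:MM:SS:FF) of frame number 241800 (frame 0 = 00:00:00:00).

01:20:36:00

241800 ÷ 50 = 4836 full seconds, remainder 0 frames.
4836 s = 1 h 20 min 36 s.
Timecode: 01:20:36:00.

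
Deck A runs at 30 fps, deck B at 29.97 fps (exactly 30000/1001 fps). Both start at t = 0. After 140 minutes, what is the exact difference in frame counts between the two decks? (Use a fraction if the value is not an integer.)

140 min = 8400 s.
A emits 30 × 8400 = 252000 frames; B emits 30000/1001 × 8400 = 36000000/143.
Difference = 36000/143 frames (≈ 251.7483); B is behind A.

36000/143 frames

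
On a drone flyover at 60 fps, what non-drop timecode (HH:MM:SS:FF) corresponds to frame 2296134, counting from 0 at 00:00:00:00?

10:37:48:54

2296134 ÷ 60 = 38268 full seconds, remainder 54 frames.
38268 s = 10 h 37 min 48 s.
Timecode: 10:37:48:54.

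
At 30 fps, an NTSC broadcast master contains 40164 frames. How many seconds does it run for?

Running time = 40164 / (30) = 1338.8 s.

1338.8 seconds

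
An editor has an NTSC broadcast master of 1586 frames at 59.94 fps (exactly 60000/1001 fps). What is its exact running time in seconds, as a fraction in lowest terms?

793793/30000 seconds

Running time = 1586 ÷ (60000/1001) = 1586 × 1001/60000 = 793793/30000 s.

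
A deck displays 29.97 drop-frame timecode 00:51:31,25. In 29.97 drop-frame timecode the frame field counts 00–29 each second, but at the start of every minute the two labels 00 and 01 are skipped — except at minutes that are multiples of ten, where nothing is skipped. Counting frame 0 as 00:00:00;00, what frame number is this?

As if non-drop at 30 labels/s: (0 × 3600 + 51 × 60 + 31) × 30 + 25 = 92755.
Minute boundaries passed: 51; those not divisible by 10: 51 − 5 = 46; dropped labels = 2 × 46 = 92.
Actual frame index = 92755 − 92 = 92663.

92663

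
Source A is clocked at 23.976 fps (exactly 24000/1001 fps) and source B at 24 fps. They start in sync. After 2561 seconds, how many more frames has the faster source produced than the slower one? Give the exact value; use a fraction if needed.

4728/77 frames

A emits 24000/1001 × 2561 = 4728000/77 frames; B emits 24 × 2561 = 61464.
Difference = 4728/77 frames (≈ 61.4026); B is ahead of A.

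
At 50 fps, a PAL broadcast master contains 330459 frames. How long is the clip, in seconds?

Running time = 330459 / (50) = 6609.18 s.

6609.18 seconds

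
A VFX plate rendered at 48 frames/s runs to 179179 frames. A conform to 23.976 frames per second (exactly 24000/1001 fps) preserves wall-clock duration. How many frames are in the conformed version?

89500 frames

Target frames = source frames × (target rate / source rate) = 179179 × (24000/1001)/(48) = 179179 × 500/1001 = 89500.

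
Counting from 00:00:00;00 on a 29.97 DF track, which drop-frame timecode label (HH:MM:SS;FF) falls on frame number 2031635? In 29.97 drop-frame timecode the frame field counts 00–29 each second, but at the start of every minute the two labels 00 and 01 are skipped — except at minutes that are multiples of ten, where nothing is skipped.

18:49:48;29

Each 10-minute DF block holds 10 × 60 × 30 − 9 × 2 = 17982 frames. 2031635 ÷ 17982 → 112 full blocks, remainder 17651.
Within the partial block the first minute is 1800 frames and each further minute 1798, so 9 further minute boundaries passed. Total skipped labels = 18 × 112 + 2 × 9 = 2034.
Non-drop label index = 2031635 + 2034 = 2033669; at 30 labels/s that is 18:49:48:29, i.e. DF 18:49:48;29.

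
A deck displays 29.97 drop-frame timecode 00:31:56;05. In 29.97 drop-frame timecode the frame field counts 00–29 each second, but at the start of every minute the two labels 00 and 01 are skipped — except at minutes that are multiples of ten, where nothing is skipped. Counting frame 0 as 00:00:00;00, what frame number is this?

Complete 10-minute blocks: 3, each 17982 frames → 53946.
Remaining 1 whole minute in the current block: 1800 + 0 × 1798 = 1800 frames.
Within the current minute: 56 × 30 + 5 − 2 = 1683 (labels ;00/;01 skipped at this minute). Total = 53946 + 1800 + 1683 = 57429.

57429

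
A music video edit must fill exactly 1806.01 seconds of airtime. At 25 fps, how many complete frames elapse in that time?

Frames = 1806.01 × 25 = 180601/4 ≈ 45150.2500.
Complete frames: 45150.

45150 frames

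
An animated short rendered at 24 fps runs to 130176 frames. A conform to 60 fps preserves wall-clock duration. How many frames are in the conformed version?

Target frames = source frames × (target rate / source rate) = 130176 × (60)/(24) = 130176 × 5/2 = 325440.

325440 frames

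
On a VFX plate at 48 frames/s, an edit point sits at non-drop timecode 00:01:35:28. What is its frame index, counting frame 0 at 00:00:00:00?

Total seconds to the label: (0 × 3600 + 1 × 60 + 35) = 95.
Frame index = 95 × 48 + 28 = 4588.

4588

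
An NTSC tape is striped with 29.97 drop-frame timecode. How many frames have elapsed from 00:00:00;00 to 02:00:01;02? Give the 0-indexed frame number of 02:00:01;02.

215816

Complete 10-minute blocks: 12, each 17982 frames → 215784.
Remaining 0 whole minutes in the current block: 0 frames.
Within the current minute: 1 × 30 + 2 = 32. Total = 215784 + 0 + 32 = 215816.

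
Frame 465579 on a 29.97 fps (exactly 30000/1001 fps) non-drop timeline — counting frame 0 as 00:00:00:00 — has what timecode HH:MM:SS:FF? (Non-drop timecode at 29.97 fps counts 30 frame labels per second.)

04:18:39:09

465579 ÷ 30 = 15519 full seconds, remainder 9 frames.
15519 s = 4 h 18 min 39 s.
Timecode: 04:18:39:09.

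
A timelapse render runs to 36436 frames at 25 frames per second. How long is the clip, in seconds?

1457.44 seconds

Running time = 36436 / (25) = 1457.44 s.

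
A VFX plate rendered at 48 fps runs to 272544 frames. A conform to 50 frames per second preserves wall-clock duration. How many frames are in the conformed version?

Target frames = source frames × (target rate / source rate) = 272544 × (50)/(48) = 272544 × 25/24 = 283900.

283900 frames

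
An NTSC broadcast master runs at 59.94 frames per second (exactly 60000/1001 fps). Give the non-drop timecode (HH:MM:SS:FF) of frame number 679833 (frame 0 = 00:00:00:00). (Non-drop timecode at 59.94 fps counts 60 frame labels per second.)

03:08:50:33

679833 ÷ 60 = 11330 full seconds, remainder 33 frames.
11330 s = 3 h 8 min 50 s.
Timecode: 03:08:50:33.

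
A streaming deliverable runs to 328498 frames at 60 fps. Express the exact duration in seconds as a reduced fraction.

164249/30 seconds

Running time = 328498 ÷ (60) = 328498 × 1/60 = 164249/30 s.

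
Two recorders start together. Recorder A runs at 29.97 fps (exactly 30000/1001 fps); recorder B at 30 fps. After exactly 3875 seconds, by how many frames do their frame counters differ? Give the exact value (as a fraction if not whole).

116250/1001 frames

A emits 30000/1001 × 3875 = 116250000/1001 frames; B emits 30 × 3875 = 116250.
Difference = 116250/1001 frames (≈ 116.1339); B is ahead of A.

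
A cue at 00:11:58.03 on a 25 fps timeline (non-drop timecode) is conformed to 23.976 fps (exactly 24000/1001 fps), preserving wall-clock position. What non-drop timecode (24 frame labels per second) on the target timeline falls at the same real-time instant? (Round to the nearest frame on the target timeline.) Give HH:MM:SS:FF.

00:11:57:10

Source frame index: (0×3600 + 11×60 + 58) × 25 + 3 = 17953.
Real time: 17953 / (25) = 17953/25 s.
Target frame: (17953/25) × (24000/1001) = 1325760/77 ≈ 17217.662 → 17218.
At 24 labels/s: frame 17218 → 00:11:57:10.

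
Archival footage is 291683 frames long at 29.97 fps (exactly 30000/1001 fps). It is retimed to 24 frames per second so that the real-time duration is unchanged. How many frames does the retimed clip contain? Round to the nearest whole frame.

Frames at target rate = 291683 × (24) / (30000/1001) = 291974683/1250 ≈ 233579.746.
Nearest whole frame: 233580.

233580 frames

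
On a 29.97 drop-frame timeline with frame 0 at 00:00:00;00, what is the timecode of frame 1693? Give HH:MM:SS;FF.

Each 10-minute DF block holds 10 × 60 × 30 − 9 × 2 = 17982 frames. 1693 ÷ 17982 → 0 full blocks, remainder 1693.
Within the partial block the first minute is 1800 frames and each further minute 1798, so 0 further minute boundaries passed. Total skipped labels = 18 × 0 + 2 × 0 = 0.
Non-drop label index = 1693 + 0 = 1693; at 30 labels/s that is 00:00:56:13, i.e. DF 00:00:56;13.

00:00:56;13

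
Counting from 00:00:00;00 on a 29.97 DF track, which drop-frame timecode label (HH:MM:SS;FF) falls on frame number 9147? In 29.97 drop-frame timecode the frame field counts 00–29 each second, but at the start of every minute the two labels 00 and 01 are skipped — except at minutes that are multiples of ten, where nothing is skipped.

Ten DF minutes hold 17982 frames, so frame 9147 lies in block 0 (frames 0–17981) with 9147 frames into that block.
The block's first minute is 1800 frames and the rest 1798 each; 9147 frames reaches minute 5, so 0 × 18 + 5 × 2 = 10 labels have been skipped so far.
Adding those back, label number 9147 + 10 = 9157 at 30 labels/s is 305 s + 7 f = 0 h 5 min 5 s frame 7, i.e. 00:05:05;07.

00:05:05;07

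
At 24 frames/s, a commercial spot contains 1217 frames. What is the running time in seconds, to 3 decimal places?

Running time = 1217 × 1/24 = 1217/24 s ≈ 50.708 s.

50.708 seconds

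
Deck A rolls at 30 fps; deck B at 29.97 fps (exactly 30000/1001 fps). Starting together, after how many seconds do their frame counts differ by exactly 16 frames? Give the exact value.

8008/15 seconds

The gap grows by |30000/1001 − 30| = 30/1001 frames per second.
Time for a 16-frame gap: 16 ÷ (30/1001) = 8008/15 s.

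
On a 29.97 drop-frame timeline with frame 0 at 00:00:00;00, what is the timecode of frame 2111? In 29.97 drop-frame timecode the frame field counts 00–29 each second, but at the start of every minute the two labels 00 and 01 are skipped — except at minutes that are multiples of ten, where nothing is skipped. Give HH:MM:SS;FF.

00:01:10;13

Each 10-minute DF block holds 10 × 60 × 30 − 9 × 2 = 17982 frames. 2111 ÷ 17982 → 0 full blocks, remainder 2111.
Within the partial block the first minute is 1800 frames and each further minute 1798, so 1 further minute boundary passed. Total skipped labels = 18 × 0 + 2 × 1 = 2.
Non-drop label index = 2111 + 2 = 2113; at 30 labels/s that is 00:01:10:13, i.e. DF 00:01:10;13.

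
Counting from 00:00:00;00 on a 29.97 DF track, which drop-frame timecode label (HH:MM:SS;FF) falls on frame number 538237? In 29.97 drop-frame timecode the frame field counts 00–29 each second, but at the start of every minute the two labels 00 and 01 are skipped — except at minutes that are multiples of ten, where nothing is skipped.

04:59:19;07

Ten DF minutes hold 17982 frames, so frame 538237 lies in block 29 (frames 521478–539459) with 16759 frames into that block.
The block's first minute is 1800 frames and the rest 1798 each; 16759 frames reaches minute 9, so 29 × 18 + 9 × 2 = 540 labels have been skipped so far.
Adding those back, label number 538237 + 540 = 538777 at 30 labels/s is 17959 s + 7 f = 4 h 59 min 19 s frame 7, i.e. 04:59:19;07.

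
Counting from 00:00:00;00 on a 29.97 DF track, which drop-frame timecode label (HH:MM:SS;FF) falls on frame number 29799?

00:16:34;09

Each 10-minute DF block holds 10 × 60 × 30 − 9 × 2 = 17982 frames. 29799 ÷ 17982 → 1 full block, remainder 11817.
Within the partial block the first minute is 1800 frames and each further minute 1798, so 6 further minute boundaries passed. Total skipped labels = 18 × 1 + 2 × 6 = 30.
Non-drop label index = 29799 + 30 = 29829; at 30 labels/s that is 00:16:34:09, i.e. DF 00:16:34;09.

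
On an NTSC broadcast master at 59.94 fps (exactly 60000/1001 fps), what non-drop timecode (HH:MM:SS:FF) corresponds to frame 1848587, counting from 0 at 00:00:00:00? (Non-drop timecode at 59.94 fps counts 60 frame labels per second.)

1848587 ÷ 60 = 30809 full seconds, remainder 47 frames.
30809 s = 8 h 33 min 29 s.
Timecode: 08:33:29:47.

08:33:29:47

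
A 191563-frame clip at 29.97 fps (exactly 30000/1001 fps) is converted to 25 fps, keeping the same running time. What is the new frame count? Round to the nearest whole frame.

Frames at target rate = 191563 × (25) / (30000/1001) = 191754563/1200 ≈ 159795.469.
Nearest whole frame: 159795.

159795 frames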